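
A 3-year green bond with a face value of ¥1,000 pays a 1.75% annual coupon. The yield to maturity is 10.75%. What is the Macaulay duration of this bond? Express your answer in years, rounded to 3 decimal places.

2.941 years

Periodic yield y = 0.1075. Discount each cash flow and weight by its year:
  t   CF        PV=CF/(1+0.1075)^t    t·PV
  1        17.50        15.8014        15.8014
  2        17.50        14.2676        28.5352
  3     1,017.50       749.0369     2,247.1107
  Σ                    779.1058     2,291.4472
Price P = Σ PV = 779.1058.
Macaulay duration = Σ(t·PV) / P = 2,291.4472 / 779.1058 = 2.94112 years.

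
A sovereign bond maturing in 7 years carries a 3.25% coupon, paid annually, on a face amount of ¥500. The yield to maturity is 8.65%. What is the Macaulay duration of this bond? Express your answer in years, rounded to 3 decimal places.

6.240 years

Periodic yield y = 0.0865. Discount each cash flow and weight by its year:
  t   CF        PV=CF/(1+0.0865)^t    t·PV
  1        16.25        14.9563        14.9563
  2        16.25        13.7656        27.5311
  3        16.25        12.6696        38.0089
  4        16.25        11.6610        46.6439
  5        16.25        10.7326        53.6630
  6        16.25         9.8781        59.2688
  7       516.25       288.8364     2,021.8549
  Σ                    362.4996     2,261.9269
Price P = Σ PV = 362.4996.
Macaulay duration = Σ(t·PV) / P = 2,261.9269 / 362.4996 = 6.23981 years.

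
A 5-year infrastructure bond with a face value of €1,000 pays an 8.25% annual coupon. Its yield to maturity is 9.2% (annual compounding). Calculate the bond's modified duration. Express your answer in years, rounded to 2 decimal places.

Periodic yield y = 0.092. First find Macaulay duration:
  t   CF        PV=CF/(1+0.092)^t    t·PV
  1        82.50        75.5495        75.5495
  2        82.50        69.1845       138.3690
  3        82.50        63.3557       190.0672
  4        82.50        58.0181       232.0723
  5     1,082.50       697.1315     3,485.6576
  Σ                    963.2393     4,121.7155
P = 963.2393; Macaulay duration = 4,121.7155 / 963.2393 = 4.27902 years.
Modified duration = D_Mac / (1 + y) = 4.27902 / 1.092 = 3.91851 years.

3.92 years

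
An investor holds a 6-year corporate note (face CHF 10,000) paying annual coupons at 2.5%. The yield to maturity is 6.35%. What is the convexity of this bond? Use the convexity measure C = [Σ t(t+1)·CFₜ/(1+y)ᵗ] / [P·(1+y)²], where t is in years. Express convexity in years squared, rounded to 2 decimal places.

With y = 0.0635:
  t   CF        PV=CF/(1+0.0635)^t    t·PV        t(t+1)·PV
  1       250.00       235.0729       235.0729         470.1457
  2       250.00       221.0370       442.0740       1,326.2221
  3       250.00       207.8392       623.5177       2,494.0708
  4       250.00       195.4295       781.7178       3,908.5892
  5       250.00       183.7607       918.8033       5,512.8197
  6    10,250.00     7,084.3319    42,505.9914     297,541.9400
  Σ                  8,127.4711    45,507.1772     311,253.7876
P = 8,127.4711.
Convexity = Σ t(t+1)·PV / [P·(1+y)²] = 311,253.7876 / (8,127.4711 × 1.131032) = 33.85979.

33.86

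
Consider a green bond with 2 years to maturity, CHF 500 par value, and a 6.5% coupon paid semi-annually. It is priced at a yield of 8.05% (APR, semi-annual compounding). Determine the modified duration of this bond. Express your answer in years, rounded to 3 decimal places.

Periodic yield y = 0.04025. First find Macaulay duration:
  t   CF        PV=CF/(1+0.04025)^t    t·PV
  1        16.25        15.6212        15.6212
  2        16.25        15.0168        30.0336
  3        16.25        14.4358        43.3073
  4       516.25       440.8686     1,763.4744
  Σ                    485.9424     1,852.4366
P = 485.9424; Macaulay duration = 1,852.4366 / 485.9424 = 3.81205 half-year periods = 1.90602 years.
Modified duration = D_Mac / (1 + y) = 1.90602 / 1.04025 = 1.83228 years.

1.832 years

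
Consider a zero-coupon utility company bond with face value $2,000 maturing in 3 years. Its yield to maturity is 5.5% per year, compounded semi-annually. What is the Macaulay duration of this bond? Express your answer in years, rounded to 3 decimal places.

A zero-coupon bond has a single cash flow at maturity, so its Macaulay duration equals its maturity: 3 years.
(Equivalently: 6 semi-annual periods ÷ 2 = 3 years.)

3.000 years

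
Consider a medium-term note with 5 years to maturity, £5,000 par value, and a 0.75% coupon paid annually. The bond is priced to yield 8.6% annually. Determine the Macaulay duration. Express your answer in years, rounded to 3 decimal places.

Periodic yield y = 0.086. Discount each cash flow and weight by its year:
  t   CF        PV=CF/(1+0.086)^t    t·PV
  1        37.50        34.5304        34.5304
  2        37.50        31.7959        63.5919
  3        37.50        29.2780        87.8341
  4        37.50        26.9595       107.8380
  5     5,037.50     3,334.7704    16,673.8518
  Σ                  3,457.3342    16,967.6462
Price P = Σ PV = 3,457.3342.
Macaulay duration = Σ(t·PV) / P = 16,967.6462 / 3,457.3342 = 4.90773 years.

4.908 years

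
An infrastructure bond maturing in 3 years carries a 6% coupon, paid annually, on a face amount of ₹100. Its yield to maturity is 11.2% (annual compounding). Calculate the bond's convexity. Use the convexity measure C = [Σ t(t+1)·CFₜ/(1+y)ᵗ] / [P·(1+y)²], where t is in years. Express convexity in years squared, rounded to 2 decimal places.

With y = 0.112:
  t   CF        PV=CF/(1+0.112)^t    t·PV        t(t+1)·PV
  1         6.00         5.3957         5.3957          10.7914
  2         6.00         4.8522         9.7045          29.1134
  3       106.00        77.0888       231.2665         925.0661
  Σ                     87.3368       246.3667         964.9708
P = 87.3368.
Convexity = Σ t(t+1)·PV / [P·(1+y)²] = 964.9708 / (87.3368 × 1.236544) = 8.93527.

8.94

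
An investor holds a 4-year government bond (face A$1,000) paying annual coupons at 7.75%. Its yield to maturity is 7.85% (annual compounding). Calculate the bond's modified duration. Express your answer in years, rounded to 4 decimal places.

3.3269 years

Periodic yield y = 0.0785. First find Macaulay duration:
  t   CF        PV=CF/(1+0.0785)^t    t·PV
  1        77.50        71.8591        71.8591
  2        77.50        66.6287       133.2574
  3        77.50        61.7791       185.3372
  4     1,077.50       796.4100     3,185.6398
  Σ                    996.6768     3,576.0935
P = 996.6768; Macaulay duration = 3,576.0935 / 996.6768 = 3.58802 years.
Modified duration = D_Mac / (1 + y) = 3.58802 / 1.0785 = 3.32686 years.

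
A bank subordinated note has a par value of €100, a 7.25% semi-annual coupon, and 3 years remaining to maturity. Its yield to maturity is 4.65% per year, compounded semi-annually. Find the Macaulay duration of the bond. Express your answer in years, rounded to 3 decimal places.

Periodic yield y = 0.02325. Discount each cash flow and weight by its period:
  t   CF        PV=CF/(1+0.02325)^t    t·PV
  1        3.625         3.5426         3.5426
  2        3.625         3.4621         6.9243
  3        3.625         3.3835        10.1504
  4        3.625         3.3066        13.2264
  5        3.625         3.2315        16.1573
  6      103.625        90.2764       541.6581
  Σ                    107.2027       591.6592
Price P = Σ PV = 107.2027.
Macaulay duration = Σ(t·PV) / P = 591.6592 / 107.2027 = 5.51907 half-year periods.
In years: 5.51907 / 2 = 2.75954 years.

2.760 years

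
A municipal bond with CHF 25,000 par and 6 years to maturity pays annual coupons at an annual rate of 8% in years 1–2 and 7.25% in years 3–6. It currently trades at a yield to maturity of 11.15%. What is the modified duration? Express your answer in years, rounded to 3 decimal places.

4.428 years

Periodic yield y = 0.1115. First find Macaulay duration:
  t   CF        PV=CF/(1+0.1115)^t    t·PV
  1     2,000.00     1,799.3702     1,799.3702
  2     2,000.00     1,618.8666     3,237.7332
  3     1,812.50     1,319.9261     3,959.7783
  4     1,812.50     1,187.5179     4,750.0714
  5     1,812.50     1,068.3921     5,341.9606
  6    26,812.50    14,219.3750    85,316.2499
  Σ                 21,213.4479   104,405.1637
P = 21,213.4479; Macaulay duration = 104,405.1637 / 21,213.4479 = 4.92165 years.
Modified duration = D_Mac / (1 + y) = 4.92165 / 1.1115 = 4.42794 years.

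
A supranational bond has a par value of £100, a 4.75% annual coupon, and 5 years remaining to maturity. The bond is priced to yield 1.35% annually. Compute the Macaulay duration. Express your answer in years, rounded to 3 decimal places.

Periodic yield y = 0.0135. Discount each cash flow and weight by its year:
  t   CF        PV=CF/(1+0.0135)^t    t·PV
  1         4.75         4.6867         4.6867
  2         4.75         4.6243         9.2486
  3         4.75         4.5627        13.6881
  4         4.75         4.5019        18.0077
  5       104.75        97.9570       489.7848
  Σ                    116.3326       535.4159
Price P = Σ PV = 116.3326.
Macaulay duration = Σ(t·PV) / P = 535.4159 / 116.3326 = 4.60246 years.

4.602 years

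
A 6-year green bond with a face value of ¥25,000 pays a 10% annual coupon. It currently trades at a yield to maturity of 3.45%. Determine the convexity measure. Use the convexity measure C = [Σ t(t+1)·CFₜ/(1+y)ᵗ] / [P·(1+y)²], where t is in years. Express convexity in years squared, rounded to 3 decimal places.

30.332

With y = 0.0345:
  t   CF        PV=CF/(1+0.0345)^t    t·PV        t(t+1)·PV
  1     2,500.00     2,416.6264     2,416.6264       4,833.2528
  2     2,500.00     2,336.0332     4,672.0665      14,016.1995
  3     2,500.00     2,258.1278     6,774.3835      27,097.5340
  4     2,500.00     2,182.8205     8,731.2821      43,656.4105
  5     2,500.00     2,110.0247    10,550.1234      63,300.7402
  6    27,500.00    22,436.2218   134,617.3305     942,321.3137
  Σ                 33,739.8544   167,761.8124   1,095,225.4506
P = 33,739.8544.
Convexity = Σ t(t+1)·PV / [P·(1+y)²] = 1,095,225.4506 / (33,739.8544 × 1.070190) = 30.33188.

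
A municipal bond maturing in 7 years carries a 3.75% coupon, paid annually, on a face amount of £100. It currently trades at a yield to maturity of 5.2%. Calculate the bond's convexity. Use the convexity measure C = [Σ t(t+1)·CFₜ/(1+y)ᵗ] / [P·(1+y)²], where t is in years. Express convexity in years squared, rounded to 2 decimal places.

43.42

With y = 0.052:
  t   CF        PV=CF/(1+0.052)^t    t·PV        t(t+1)·PV
  1         3.75         3.5646         3.5646           7.1293
  2         3.75         3.3884         6.7769          20.3306
  3         3.75         3.2210         9.6629          38.6514
  4         3.75         3.0617        12.2470          61.2348
  5         3.75         2.9104        14.5520          87.3120
  6         3.75         2.7665        16.5992         116.1946
  7       103.75        72.7575       509.3027       4,074.4215
  Σ                     91.6702       572.7052       4,405.2742
P = 91.6702.
Convexity = Σ t(t+1)·PV / [P·(1+y)²] = 4,405.2742 / (91.6702 × 1.106704) = 43.42233.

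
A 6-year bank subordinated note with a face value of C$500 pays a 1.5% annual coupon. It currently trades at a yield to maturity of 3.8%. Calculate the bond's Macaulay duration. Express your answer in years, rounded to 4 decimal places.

Periodic yield y = 0.038. Discount each cash flow and weight by its year:
  t   CF        PV=CF/(1+0.038)^t    t·PV
  1         7.50         7.2254         7.2254
  2         7.50         6.9609        13.9218
  3         7.50         6.7061        20.1183
  4         7.50         6.4606        25.8423
  5         7.50         6.2241        31.1204
  6       507.50       405.7438     2,434.4630
  Σ                    439.3209     2,532.6912
Price P = Σ PV = 439.3209.
Macaulay duration = Σ(t·PV) / P = 2,532.6912 / 439.3209 = 5.76501 years.

5.7650 years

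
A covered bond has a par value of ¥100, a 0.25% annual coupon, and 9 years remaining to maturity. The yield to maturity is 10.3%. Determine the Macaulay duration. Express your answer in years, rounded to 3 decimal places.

8.846 years

Periodic yield y = 0.103. Discount each cash flow and weight by its year:
  t   CF        PV=CF/(1+0.103)^t    t·PV
  1         0.25         0.2267         0.2267
  2         0.25         0.2055         0.4110
  3         0.25         0.1863         0.5589
  4         0.25         0.1689         0.6756
  5         0.25         0.1531         0.7657
  6         0.25         0.1388         0.8330
  7         0.25         0.1259         0.8811
  8         0.25         0.1141         0.9129
  9       100.25        41.4863       373.3768
  Σ                     42.8056       378.6415
Price P = Σ PV = 42.8056.
Macaulay duration = Σ(t·PV) / P = 378.6415 / 42.8056 = 8.84561 years.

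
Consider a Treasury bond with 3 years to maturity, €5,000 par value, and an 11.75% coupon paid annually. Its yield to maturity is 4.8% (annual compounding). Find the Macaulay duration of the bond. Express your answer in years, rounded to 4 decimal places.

Periodic yield y = 0.048. Discount each cash flow and weight by its year:
  t   CF        PV=CF/(1+0.048)^t    t·PV
  1       587.50       560.5916       560.5916
  2       587.50       534.9157     1,069.8313
  3     5,587.50     4,854.3791    14,563.1373
  Σ                  5,949.8863    16,193.5602
Price P = Σ PV = 5,949.8863.
Macaulay duration = Σ(t·PV) / P = 16,193.5602 / 5,949.8863 = 2.72166 years.

2.7217 years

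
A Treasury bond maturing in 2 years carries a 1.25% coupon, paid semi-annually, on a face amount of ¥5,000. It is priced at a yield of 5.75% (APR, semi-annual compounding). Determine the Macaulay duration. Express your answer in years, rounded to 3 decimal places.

1.980 years

Periodic yield y = 0.02875. Discount each cash flow and weight by its period:
  t   CF        PV=CF/(1+0.02875)^t    t·PV
  1        31.25        30.3767        30.3767
  2        31.25        29.5277        59.0555
  3        31.25        28.7025        86.1076
  4     5,031.25     4,491.9665    17,967.8658
  Σ                  4,580.5734    18,143.4057
Price P = Σ PV = 4,580.5734.
Macaulay duration = Σ(t·PV) / P = 18,143.4057 / 4,580.5734 = 3.96095 half-year periods.
In years: 3.96095 / 2 = 1.98047 years.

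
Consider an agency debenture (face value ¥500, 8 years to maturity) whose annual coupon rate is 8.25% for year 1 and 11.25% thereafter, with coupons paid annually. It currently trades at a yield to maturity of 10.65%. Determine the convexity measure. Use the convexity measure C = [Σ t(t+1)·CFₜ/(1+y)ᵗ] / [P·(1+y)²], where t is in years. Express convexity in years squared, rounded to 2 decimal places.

With y = 0.1065:
  t   CF        PV=CF/(1+0.1065)^t    t·PV        t(t+1)·PV
  1        41.25        37.2797        37.2797          74.5594
  2        56.25        45.9430        91.8861         275.6582
  3        56.25        41.5210       124.5631         498.2525
  4        56.25        37.5247       150.0987         750.4934
  5        56.25        33.9129       169.5647       1,017.3882
  6        56.25        30.6488       183.8930       1,287.2512
  7        56.25        27.6989       193.8923       1,551.1387
  8       556.25       247.5476     1,980.3806      17,823.4255
  Σ                    502.0767     2,931.5583      23,278.1671
P = 502.0767.
Convexity = Σ t(t+1)·PV / [P·(1+y)²] = 23,278.1671 / (502.0767 × 1.224342) = 37.86830.

37.87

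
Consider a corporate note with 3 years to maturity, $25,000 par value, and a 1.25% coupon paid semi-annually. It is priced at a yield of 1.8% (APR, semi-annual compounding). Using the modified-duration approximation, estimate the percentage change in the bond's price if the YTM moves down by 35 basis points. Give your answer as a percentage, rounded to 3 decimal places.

+1.024%

Periodic yield y = 0.009. Modified duration first:
  t   CF        PV=CF/(1+0.009)^t    t·PV
  1       156.25       154.8563       154.8563
  2       156.25       153.4750       306.9500
  3       156.25       152.1061       456.3182
  4       156.25       150.7493       602.9973
  5       156.25       149.4047       747.0234
  6    25,156.25    23,839.5967   143,037.5804
  Σ                 24,600.1881   145,305.7256
P = 24,600.1881; D_Mac = 5.90669 half-year periods = 2.95335 yrs; D_mod = 2.95335/(1+0.009) = 2.92700 yrs.
ΔP/P ≈ -D_mod · Δy = -2.92700 × (-0.0035) = +0.010245 = +1.0245%.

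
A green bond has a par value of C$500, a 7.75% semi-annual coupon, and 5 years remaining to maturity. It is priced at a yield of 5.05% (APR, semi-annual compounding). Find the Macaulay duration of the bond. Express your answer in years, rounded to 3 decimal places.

4.287 years

Periodic yield y = 0.02525. Discount each cash flow and weight by its period:
  t   CF        PV=CF/(1+0.02525)^t    t·PV
  1       19.375        18.8978        18.8978
  2       19.375        18.4324        36.8648
  3       19.375        17.9785        53.9354
  4       19.375        17.5357        70.1427
  5       19.375        17.1038        85.5190
  6       19.375        16.6826       100.0954
  7       19.375        16.2717       113.9020
  8       19.375        15.8710       126.9678
  9       19.375        15.4801       139.3209
  10     519.375       404.7466     4,047.4665
  Σ                    559.0002     4,793.1123
Price P = Σ PV = 559.0002.
Macaulay duration = Σ(t·PV) / P = 4,793.1123 / 559.0002 = 8.57444 half-year periods.
In years: 8.57444 / 2 = 4.28722 years.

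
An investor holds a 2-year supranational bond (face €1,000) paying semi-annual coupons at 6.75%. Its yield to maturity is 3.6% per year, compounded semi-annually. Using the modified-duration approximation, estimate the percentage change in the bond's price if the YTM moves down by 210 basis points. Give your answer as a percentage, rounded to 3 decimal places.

Periodic yield y = 0.018. Modified duration first:
  t   CF        PV=CF/(1+0.018)^t    t·PV
  1        33.75        33.1532        33.1532
  2        33.75        32.5670        65.1341
  3        33.75        31.9912        95.9736
  4     1,033.75       962.5525     3,850.2099
  Σ                  1,060.2639     4,044.4708
P = 1,060.2639; D_Mac = 3.81459 half-year periods = 1.90729 yrs; D_mod = 1.90729/(1+0.018) = 1.87357 yrs.
ΔP/P ≈ -D_mod · Δy = -1.87357 × (-0.021) = +0.039345 = +3.9345%.

+3.934%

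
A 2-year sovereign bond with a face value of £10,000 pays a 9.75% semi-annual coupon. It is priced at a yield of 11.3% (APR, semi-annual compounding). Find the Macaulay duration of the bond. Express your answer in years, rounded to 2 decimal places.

1.86 years

Periodic yield y = 0.0565. Discount each cash flow and weight by its period:
  t   CF        PV=CF/(1+0.0565)^t    t·PV
  1       487.50       461.4292       461.4292
  2       487.50       436.7527       873.5054
  3       487.50       413.3959     1,240.1876
  4    10,487.50     8,417.7102    33,670.8407
  Σ                  9,729.2880    36,245.9629
Price P = Σ PV = 9,729.2880.
Macaulay duration = Σ(t·PV) / P = 36,245.9629 / 9,729.2880 = 3.72545 half-year periods.
In years: 3.72545 / 2 = 1.86272 years.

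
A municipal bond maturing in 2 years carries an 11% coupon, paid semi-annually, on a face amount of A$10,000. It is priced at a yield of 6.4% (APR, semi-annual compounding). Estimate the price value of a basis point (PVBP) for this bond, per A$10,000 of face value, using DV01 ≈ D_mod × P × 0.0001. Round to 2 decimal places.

A$1.95

Periodic yield y = 0.032.
  t   CF        PV=CF/(1+0.032)^t    t·PV
  1       550.00       532.9457       532.9457
  2       550.00       516.4203     1,032.8406
  3       550.00       500.4073     1,501.2218
  4    10,550.00     9,301.0862    37,204.3449
  Σ                 10,850.8595    40,271.3530
P = 10,850.8595; D_Mac = 3.71135 half-year periods = 1.85568 yrs; D_mod = 1.79814 yrs.
DV01 ≈ 1.79814 × 10,850.8595 × 0.0001 = 1.951131.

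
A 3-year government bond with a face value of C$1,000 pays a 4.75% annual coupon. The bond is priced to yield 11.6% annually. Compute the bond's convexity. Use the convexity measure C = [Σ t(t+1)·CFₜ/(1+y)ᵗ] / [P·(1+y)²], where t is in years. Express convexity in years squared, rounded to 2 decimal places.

With y = 0.116:
  t   CF        PV=CF/(1+0.116)^t    t·PV        t(t+1)·PV
  1        47.50        42.5627        42.5627          85.1254
  2        47.50        38.1386        76.2773         228.8318
  3     1,047.50       753.6357     2,260.9070       9,043.6281
  Σ                    834.3370     2,379.7470       9,357.5854
P = 834.3370.
Convexity = Σ t(t+1)·PV / [P·(1+y)²] = 9,357.5854 / (834.3370 × 1.245456) = 9.00521.

9.01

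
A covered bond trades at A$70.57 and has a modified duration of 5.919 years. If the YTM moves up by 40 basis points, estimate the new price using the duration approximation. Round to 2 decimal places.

Duration approximation: ΔP/P ≈ -D_mod · Δy = -5.919 × (+0.004) = -0.023676.
New price ≈ 70.57 × (1 - 0.023676) = 68.89918468.

A$68.90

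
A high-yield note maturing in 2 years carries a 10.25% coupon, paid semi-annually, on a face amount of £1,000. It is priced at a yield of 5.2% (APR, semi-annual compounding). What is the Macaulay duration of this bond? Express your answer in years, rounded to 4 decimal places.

1.8654 years

Periodic yield y = 0.026. Discount each cash flow and weight by its period:
  t   CF        PV=CF/(1+0.026)^t    t·PV
  1        51.25        49.9513        49.9513
  2        51.25        48.6854        97.3709
  3        51.25        47.4517       142.3551
  4     1,051.25       948.6731     3,794.6922
  Σ                  1,094.7615     4,084.3695
Price P = Σ PV = 1,094.7615.
Macaulay duration = Σ(t·PV) / P = 4,084.3695 / 1,094.7615 = 3.73083 half-year periods.
In years: 3.73083 / 2 = 1.86542 years.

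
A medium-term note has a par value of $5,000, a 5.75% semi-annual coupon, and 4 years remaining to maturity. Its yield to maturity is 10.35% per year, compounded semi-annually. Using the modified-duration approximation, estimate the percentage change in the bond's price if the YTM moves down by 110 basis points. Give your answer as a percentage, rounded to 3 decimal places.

Periodic yield y = 0.05175. Modified duration first:
  t   CF        PV=CF/(1+0.05175)^t    t·PV
  1       143.75       136.6770       136.6770
  2       143.75       129.9520       259.9039
  3       143.75       123.5578       370.6735
  4       143.75       117.4783       469.9133
  5       143.75       111.6980       558.4898
  6       143.75       106.2020       637.2120
  7       143.75       100.9765       706.8353
  8     5,143.75     3,435.4188    27,483.3503
  Σ                  4,261.9603    30,623.0552
P = 4,261.9603; D_Mac = 7.18520 half-year periods = 3.59260 yrs; D_mod = 3.59260/(1+0.05175) = 3.41583 yrs.
ΔP/P ≈ -D_mod · Δy = -3.41583 × (-0.011) = +0.037574 = +3.7574%.

+3.757%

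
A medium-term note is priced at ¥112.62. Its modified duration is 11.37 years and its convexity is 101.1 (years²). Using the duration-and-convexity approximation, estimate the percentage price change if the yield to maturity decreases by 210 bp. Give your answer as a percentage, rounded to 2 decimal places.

+26.11%

Duration effect: -D_mod·Δy = -11.37 × (-0.021) = +0.238770
Convexity effect: ½·C·(Δy)² = 0.5 × 101.1 × (-0.021)² = +0.02229255
ΔP/P ≈ +0.238770 + 0.02229255 = +0.26106255
= +26.106255%.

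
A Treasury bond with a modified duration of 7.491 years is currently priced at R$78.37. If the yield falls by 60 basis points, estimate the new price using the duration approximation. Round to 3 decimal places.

R$81.892

Duration approximation: ΔP/P ≈ -D_mod · Δy = -7.491 × (-0.006) = +0.044946.
New price ≈ 78.37 × (1 + 0.044946) = 81.89241802.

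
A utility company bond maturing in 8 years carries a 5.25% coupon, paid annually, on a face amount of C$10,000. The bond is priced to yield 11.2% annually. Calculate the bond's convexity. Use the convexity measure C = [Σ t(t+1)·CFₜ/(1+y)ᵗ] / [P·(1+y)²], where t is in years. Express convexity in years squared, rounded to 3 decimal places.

43.455

With y = 0.112:
  t   CF        PV=CF/(1+0.112)^t    t·PV        t(t+1)·PV
  1       525.00       472.1223       472.1223         944.2446
  2       525.00       424.5704       849.1408       2,547.4225
  3       525.00       381.8079     1,145.4238       4,581.6951
  4       525.00       343.3525     1,373.4098       6,867.0491
  5       525.00       308.7702     1,543.8510       9,263.1057
  6       525.00       277.6710     1,666.0262      11,662.1835
  7       525.00       249.7042     1,747.9292      13,983.4334
  8    10,525.00     4,501.7752    36,014.2018     324,127.8160
  Σ                  6,959.7737    44,812.1049     373,976.9500
P = 6,959.7737.
Convexity = Σ t(t+1)·PV / [P·(1+y)²] = 373,976.9500 / (6,959.7737 × 1.236544) = 43.45504.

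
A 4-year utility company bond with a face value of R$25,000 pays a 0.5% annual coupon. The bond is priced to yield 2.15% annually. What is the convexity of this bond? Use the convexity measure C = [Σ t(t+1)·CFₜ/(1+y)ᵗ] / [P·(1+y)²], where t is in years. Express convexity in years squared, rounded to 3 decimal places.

With y = 0.0215:
  t   CF        PV=CF/(1+0.0215)^t    t·PV        t(t+1)·PV
  1       125.00       122.3691       122.3691         244.7381
  2       125.00       119.7935       239.5870         718.7610
  3       125.00       117.2722       351.8165       1,407.2658
  4    25,125.00    23,075.5779    92,302.3117     461,511.5584
  Σ                 23,435.0126    93,016.0842     463,882.3234
P = 23,435.0126.
Convexity = Σ t(t+1)·PV / [P·(1+y)²] = 463,882.3234 / (23,435.0126 × 1.043462) = 18.96994.

18.970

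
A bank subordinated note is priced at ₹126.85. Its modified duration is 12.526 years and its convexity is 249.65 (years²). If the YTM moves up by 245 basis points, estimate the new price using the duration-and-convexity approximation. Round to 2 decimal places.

₹97.43

Duration effect: -D_mod·Δy = -12.526 × (+0.0245) = -0.306887
Convexity effect: ½·C·(Δy)² = 0.5 × 249.65 × (0.0245)² = +0.07492620625
ΔP/P ≈ -0.306887 + 0.07492620625 = -0.23196079375
New price ≈ 126.85 × (1 - 0.23196079375) = 97.4257733128125.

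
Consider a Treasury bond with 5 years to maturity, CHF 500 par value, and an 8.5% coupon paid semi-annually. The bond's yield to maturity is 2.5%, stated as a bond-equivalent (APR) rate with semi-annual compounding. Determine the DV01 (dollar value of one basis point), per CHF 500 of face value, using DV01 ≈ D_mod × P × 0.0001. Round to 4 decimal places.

Periodic yield y = 0.0125.
  t   CF        PV=CF/(1+0.0125)^t    t·PV
  1        21.25        20.9877        20.9877
  2        21.25        20.7285        41.4571
  3        21.25        20.4726        61.4179
  4        21.25        20.2199        80.8796
  5        21.25        19.9703        99.8513
  6        21.25        19.7237       118.3423
  7        21.25        19.4802       136.3615
  8        21.25        19.2397       153.9177
  9        21.25        19.0022       171.0197
  10      521.25       460.3581     4,603.5806
  Σ                    640.1829     5,487.8154
P = 640.1829; D_Mac = 8.57226 half-year periods = 4.28613 yrs; D_mod = 4.23322 yrs.
DV01 ≈ 4.23322 × 640.1829 × 0.0001 = 0.271003.

CHF 0.2710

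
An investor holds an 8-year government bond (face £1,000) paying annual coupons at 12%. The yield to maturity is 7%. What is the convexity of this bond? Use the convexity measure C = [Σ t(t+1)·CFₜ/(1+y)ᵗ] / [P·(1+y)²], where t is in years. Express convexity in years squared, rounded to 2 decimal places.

With y = 0.07:
  t   CF        PV=CF/(1+0.07)^t    t·PV        t(t+1)·PV
  1       120.00       112.1495       112.1495         224.2991
  2       120.00       104.8126       209.6253         628.8759
  3       120.00        97.9557       293.8672       1,175.4689
  4       120.00        91.5474       366.1897       1,830.9485
  5       120.00        85.5583       427.7917       2,566.7502
  6       120.00        79.9611       479.7664       3,358.3648
  7       120.00        74.7300       523.1098       4,184.8783
  8     1,120.00       651.8502     5,214.8016      46,933.2142
  Σ                  1,298.5649     7,627.3012      60,902.7999
P = 1,298.5649.
Convexity = Σ t(t+1)·PV / [P·(1+y)²] = 60,902.7999 / (1,298.5649 × 1.144900) = 40.96435.

40.96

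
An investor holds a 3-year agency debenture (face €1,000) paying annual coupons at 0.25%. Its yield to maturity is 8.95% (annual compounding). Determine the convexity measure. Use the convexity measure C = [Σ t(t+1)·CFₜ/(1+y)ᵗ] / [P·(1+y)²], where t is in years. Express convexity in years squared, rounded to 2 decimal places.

10.07

With y = 0.0895:
  t   CF        PV=CF/(1+0.0895)^t    t·PV        t(t+1)·PV
  1         2.50         2.2946         2.2946           4.5893
  2         2.50         2.1061         4.2123          12.6368
  3     1,002.50       775.1802     2,325.5406       9,302.1625
  Σ                    779.5810     2,332.0475       9,319.3886
P = 779.5810.
Convexity = Σ t(t+1)·PV / [P·(1+y)²] = 9,319.3886 / (779.5810 × 1.187010) = 10.07098.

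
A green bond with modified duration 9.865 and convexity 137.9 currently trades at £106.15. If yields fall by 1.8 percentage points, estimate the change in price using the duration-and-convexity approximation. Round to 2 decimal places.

+£21.22

Duration effect: -D_mod·Δy = -9.865 × (-0.018) = +0.177570
Convexity effect: ½·C·(Δy)² = 0.5 × 137.9 × (-0.018)² = +0.0223398
ΔP/P ≈ +0.177570 + 0.0223398 = +0.1999098
ΔP ≈ 106.15 × (+0.1999098) = +21.22042527.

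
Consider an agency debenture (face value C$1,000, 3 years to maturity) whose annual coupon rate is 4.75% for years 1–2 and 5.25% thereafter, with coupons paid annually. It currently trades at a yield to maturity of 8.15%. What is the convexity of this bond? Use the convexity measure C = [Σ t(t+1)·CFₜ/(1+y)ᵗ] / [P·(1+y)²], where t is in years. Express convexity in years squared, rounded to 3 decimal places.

With y = 0.0815:
  t   CF        PV=CF/(1+0.0815)^t    t·PV        t(t+1)·PV
  1        47.50        43.9205        43.9205          87.8410
  2        47.50        40.6107        81.2214         243.6642
  3     1,052.50       832.0368     2,496.1104       9,984.4416
  Σ                    916.5680     2,621.2523      10,315.9468
P = 916.5680.
Convexity = Σ t(t+1)·PV / [P·(1+y)²] = 10,315.9468 / (916.5680 × 1.169642) = 9.62258.

9.623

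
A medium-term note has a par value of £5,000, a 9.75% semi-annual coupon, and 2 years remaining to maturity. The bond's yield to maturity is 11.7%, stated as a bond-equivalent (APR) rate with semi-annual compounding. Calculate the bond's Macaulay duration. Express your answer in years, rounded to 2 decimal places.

Periodic yield y = 0.0585. Discount each cash flow and weight by its period:
  t   CF        PV=CF/(1+0.0585)^t    t·PV
  1       243.75       230.2787       230.2787
  2       243.75       217.5519       435.1038
  3       243.75       205.5285       616.5855
  4     5,243.75     4,177.1352    16,708.5407
  Σ                  4,830.4943    17,990.5087
Price P = Σ PV = 4,830.4943.
Macaulay duration = Σ(t·PV) / P = 17,990.5087 / 4,830.4943 = 3.72436 half-year periods.
In years: 3.72436 / 2 = 1.86218 years.

1.86 years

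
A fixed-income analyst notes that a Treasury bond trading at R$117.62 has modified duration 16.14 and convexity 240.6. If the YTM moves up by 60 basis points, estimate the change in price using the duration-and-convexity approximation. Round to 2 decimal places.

-R$10.88

Duration effect: -D_mod·Δy = -16.14 × (+0.006) = -0.096840
Convexity effect: ½·C·(Δy)² = 0.5 × 240.6 × (0.006)² = +0.0043308
ΔP/P ≈ -0.096840 + 0.0043308 = -0.0925092
ΔP ≈ 117.62 × (-0.0925092) = -10.880932104.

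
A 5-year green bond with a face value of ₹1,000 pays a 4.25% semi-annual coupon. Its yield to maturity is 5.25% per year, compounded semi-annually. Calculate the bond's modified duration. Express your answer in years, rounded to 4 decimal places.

4.4285 years

Periodic yield y = 0.02625. First find Macaulay duration:
  t   CF        PV=CF/(1+0.02625)^t    t·PV
  1        21.25        20.7065        20.7065
  2        21.25        20.1768        40.3536
  3        21.25        19.6607        58.9822
  4        21.25        19.1578        76.6313
  5        21.25        18.6678        93.3390
  6        21.25        18.1903       109.1418
  7        21.25        17.7250       124.0751
  8        21.25        17.2716       138.1731
  9        21.25        16.8299       151.4687
  10    1,021.25       788.1346     7,881.3455
  Σ                    956.5210     8,694.2169
P = 956.5210; Macaulay duration = 8,694.2169 / 956.5210 = 9.08942 half-year periods = 4.54471 years.
Modified duration = D_Mac / (1 + y) = 4.54471 / 1.02625 = 4.42846 years.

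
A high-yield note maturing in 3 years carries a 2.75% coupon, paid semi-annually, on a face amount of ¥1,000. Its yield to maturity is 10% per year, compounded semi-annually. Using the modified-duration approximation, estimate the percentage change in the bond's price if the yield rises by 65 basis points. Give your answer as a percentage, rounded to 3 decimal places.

-1.787%

Periodic yield y = 0.05. Modified duration first:
  t   CF        PV=CF/(1+0.05)^t    t·PV
  1        13.75        13.0952        13.0952
  2        13.75        12.4717        24.9433
  3        13.75        11.8778        35.6333
  4        13.75        11.3122        45.2486
  5        13.75        10.7735        53.8674
  6     1,013.75       756.4759     4,538.8552
  Σ                    816.0062     4,711.6431
P = 816.0062; D_Mac = 5.77403 half-year periods = 2.88701 yrs; D_mod = 2.88701/(1+0.05) = 2.74954 yrs.
ΔP/P ≈ -D_mod · Δy = -2.74954 × (+0.0065) = -0.017872 = -1.7872%.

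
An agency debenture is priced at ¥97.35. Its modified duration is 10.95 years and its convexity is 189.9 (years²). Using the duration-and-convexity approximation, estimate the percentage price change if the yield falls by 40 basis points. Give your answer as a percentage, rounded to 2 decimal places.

Duration effect: -D_mod·Δy = -10.95 × (-0.004) = +0.043800
Convexity effect: ½·C·(Δy)² = 0.5 × 189.9 × (-0.004)² = +0.0015192
ΔP/P ≈ +0.043800 + 0.0015192 = +0.0453192
= +4.53192%.

+4.53%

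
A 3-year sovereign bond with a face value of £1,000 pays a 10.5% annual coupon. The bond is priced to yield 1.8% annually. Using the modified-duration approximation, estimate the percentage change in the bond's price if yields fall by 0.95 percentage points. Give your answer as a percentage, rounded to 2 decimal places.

Periodic yield y = 0.018. Modified duration first:
  t   CF        PV=CF/(1+0.018)^t    t·PV
  1       105.00       103.1434       103.1434
  2       105.00       101.3197       202.6393
  3     1,105.00     1,047.4154     3,142.2461
  Σ                  1,251.8785     3,448.0289
P = 1,251.8785; D_Mac = 2.75428 yrs; D_mod = 2.75428/(1+0.018) = 2.70558 yrs.
ΔP/P ≈ -D_mod · Δy = -2.70558 × (-0.0095) = +0.025703 = +2.5703%.

+2.57%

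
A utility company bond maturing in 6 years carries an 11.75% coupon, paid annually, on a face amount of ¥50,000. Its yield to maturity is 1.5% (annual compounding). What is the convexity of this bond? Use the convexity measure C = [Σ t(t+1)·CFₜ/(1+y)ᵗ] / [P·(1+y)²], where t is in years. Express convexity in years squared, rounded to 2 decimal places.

31.05

With y = 0.015:
  t   CF        PV=CF/(1+0.015)^t    t·PV        t(t+1)·PV
  1     5,875.00     5,788.1773     5,788.1773      11,576.3547
  2     5,875.00     5,702.6378    11,405.2755      34,215.8266
  3     5,875.00     5,618.3623    16,855.0870      67,420.3481
  4     5,875.00     5,535.3324    22,141.3294     110,706.6471
  5     5,875.00     5,453.5294    27,267.6471     163,605.8824
  6    55,875.00    51,100.0450   306,600.2700   2,146,201.8903
  Σ                 79,198.0842   390,057.7864   2,533,726.9491
P = 79,198.0842.
Convexity = Σ t(t+1)·PV / [P·(1+y)²] = 2,533,726.9491 / (79,198.0842 × 1.030225) = 31.05368.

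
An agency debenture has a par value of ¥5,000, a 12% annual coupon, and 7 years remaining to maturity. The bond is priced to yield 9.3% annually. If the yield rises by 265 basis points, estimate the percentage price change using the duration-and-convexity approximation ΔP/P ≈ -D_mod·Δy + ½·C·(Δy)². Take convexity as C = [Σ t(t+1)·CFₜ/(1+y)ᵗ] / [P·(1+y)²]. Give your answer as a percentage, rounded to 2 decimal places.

-11.59%

With y = 0.093:
  t   CF        PV=CF/(1+0.093)^t    t·PV        t(t+1)·PV
  1       600.00       548.9478       548.9478       1,097.8957
  2       600.00       502.2396     1,004.4791       3,013.4374
  3       600.00       459.5056     1,378.5167       5,514.0666
  4       600.00       420.4076     1,681.6306       8,408.1529
  5       600.00       384.6365     1,923.1823      11,539.0936
  6       600.00       351.9089     2,111.4535      14,780.1748
  7     5,600.00     3,005.0167    21,035.1171     168,280.9365
  Σ                  5,672.6627    29,683.3271     212,633.7575
P = 5,672.6627; D_Mac = 5.23270 yrs; D_mod = 4.78746 yrs; C = 31.37653.
Duration effect: -4.78746 × (+0.0265) = -0.126868
Convexity effect: 0.5 × 31.37653 × (0.0265)² = +0.0110171
ΔP/P ≈ -0.126868 + 0.0110171 = -0.115851 = -11.5851%.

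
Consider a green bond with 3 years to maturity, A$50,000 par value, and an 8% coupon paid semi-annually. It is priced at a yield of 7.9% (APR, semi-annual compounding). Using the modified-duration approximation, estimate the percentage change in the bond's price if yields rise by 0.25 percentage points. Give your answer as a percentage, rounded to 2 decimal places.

-0.66%

Periodic yield y = 0.0395. Modified duration first:
  t   CF        PV=CF/(1+0.0395)^t    t·PV
  1     2,000.00     1,924.0019     1,924.0019
  2     2,000.00     1,850.8917     3,701.7834
  3     2,000.00     1,780.5596     5,341.6788
  4     2,000.00     1,712.9000     6,851.6002
  5     2,000.00     1,647.8115     8,239.0575
  6    52,000.00    41,215.1023   247,290.6135
  Σ                 50,131.2670   273,348.7353
P = 50,131.2670; D_Mac = 5.45266 half-year periods = 2.72633 yrs; D_mod = 2.72633/(1+0.0395) = 2.62273 yrs.
ΔP/P ≈ -D_mod · Δy = -2.62273 × (+0.0025) = -0.006557 = -0.6557%.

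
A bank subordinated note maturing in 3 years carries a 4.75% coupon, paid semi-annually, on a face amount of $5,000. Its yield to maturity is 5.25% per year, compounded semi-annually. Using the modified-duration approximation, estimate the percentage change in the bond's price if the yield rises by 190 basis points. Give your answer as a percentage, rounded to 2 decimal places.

Periodic yield y = 0.02625. Modified duration first:
  t   CF        PV=CF/(1+0.02625)^t    t·PV
  1       118.75       115.7125       115.7125
  2       118.75       112.7528       225.5056
  3       118.75       109.8687       329.6062
  4       118.75       107.0584       428.2338
  5       118.75       104.3200       521.6002
  6     5,118.75     4,381.7228    26,290.3367
  Σ                  4,931.4353    27,910.9951
P = 4,931.4353; D_Mac = 5.65981 half-year periods = 2.82991 yrs; D_mod = 2.82991/(1+0.02625) = 2.75752 yrs.
ΔP/P ≈ -D_mod · Δy = -2.75752 × (+0.019) = -0.052393 = -5.2393%.

-5.24%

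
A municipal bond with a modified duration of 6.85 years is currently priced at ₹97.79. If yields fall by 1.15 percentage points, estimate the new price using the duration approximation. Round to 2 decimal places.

Duration approximation: ΔP/P ≈ -D_mod · Δy = -6.85 × (-0.0115) = +0.078775.
New price ≈ 97.79 × (1 + 0.078775) = 105.49340725.

₹105.49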